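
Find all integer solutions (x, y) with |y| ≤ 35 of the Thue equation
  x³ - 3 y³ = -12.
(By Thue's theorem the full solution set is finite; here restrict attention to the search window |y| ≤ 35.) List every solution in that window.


The equation is x³ - 3y³ = -12. For fixed y, x³ = 3·y³ − 12, so a solution requires the RHS to be a perfect cube.
Strategy: iterate y from -35 to 35, compute RHS = 3·y³ − 12, and check whether it is a (positive or negative) perfect cube.
Check small values of y:
  y = 0: RHS = -12 is not a perfect cube.
  y = 1: RHS = -9 is not a perfect cube.
  y = -1: RHS = -15 is not a perfect cube.
  y = 2: RHS = 12 is not a perfect cube.
  y = -2: RHS = -36 is not a perfect cube.
  y = 3: RHS = 69 is not a perfect cube.
  y = -3: RHS = -93 is not a perfect cube.
Continuing the search up to |y| = 35 finds no solutions either.
No (x, y) in the scanned range satisfies the equation.

No integer solutions with |y| ≤ 35.


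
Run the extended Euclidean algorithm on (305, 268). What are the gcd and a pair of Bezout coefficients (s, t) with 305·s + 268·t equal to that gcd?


Euclidean algorithm on (305, 268) — divide until remainder is 0:
  305 = 1 · 268 + 37
  268 = 7 · 37 + 9
  37 = 4 · 9 + 1
  9 = 9 · 1 + 0
gcd(305, 268) = 1.
Track Bezout coefficients alongside the remainders: start with r₀ = 305 = a·1 + b·0 (s = 1, t = 0) and r₁ = 268 = a·0 + b·1 (s = 0, t = 1); each new remainder r_{k+1} = r_{k-1} − q_k·r_k inherits s_{k+1} = s_{k-1} − q_k·s_k, t_{k+1} = t_{k-1} − q_k·t_k, so r_k = a·s_k + b·t_k at every step:
  q = 1: r = 37, s = 1 − 1·0 = 1, t = 0 − 1·1 = -1  (check: 305·1 + 268·(-1) = 37)
  q = 7: r = 9, s = 0 − 7·1 = -7, t = 1 − 7·(-1) = 8  (check: 305·(-7) + 268·8 = 9)
  q = 4: r = 1, s = 1 − 4·(-7) = 29, t = -1 − 4·8 = -33  (check: 305·29 + 268·(-33) = 1)
The row with r = 1 (the gcd) gives the Bezout coefficients s = 29, t = -33.
Result: 305 · (29) + 268 · (-33) = 1.

gcd(305, 268) = 1; s = 29, t = -33 (check: 305·29 + 268·(-33) = 1).


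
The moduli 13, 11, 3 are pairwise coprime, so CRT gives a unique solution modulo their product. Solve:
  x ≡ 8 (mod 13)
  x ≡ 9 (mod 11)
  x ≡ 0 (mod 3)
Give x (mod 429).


Moduli 13, 11, 3 are pairwise coprime; by CRT there is a unique solution modulo M = 13 · 11 · 3 = 429.
Solve pairwise, accumulating the modulus:
  Start with x ≡ 8 (mod 13).
  Combine with x ≡ 9 (mod 11): since gcd(13, 11) = 1, we get a unique residue mod 143.
    Write x = 8 + 13·t and substitute into x ≡ 9 (mod 11): 13·t ≡ 9 − 8 = 1 (mod 11).
    Reduce coefficients mod 11: 2·t ≡ 1 (mod 11).
    The inverse of 2 mod 11 is 6 (since 2·6 = 12 = 1·11 + 1), so t ≡ 6·1 = 6 ≡ 6 (mod 11).
    Then x = 8 + 13·6 = 86, valid modulo lcm(13, 11) = 143: x ≡ 86 (mod 143).
  Combine with x ≡ 0 (mod 3): since gcd(143, 3) = 1, we get a unique residue mod 429.
    Write x = 86 + 143·t and substitute into x ≡ 0 (mod 3): 143·t ≡ 0 − 86 = -86 (mod 3).
    Reduce coefficients mod 3: 2·t ≡ 1 (mod 3).
    The inverse of 2 mod 3 is 2 (since 2·2 = 4 = 1·3 + 1), so t ≡ 2·1 = 2 ≡ 2 (mod 3).
    Then x = 86 + 143·2 = 372, valid modulo lcm(143, 3) = 429: x ≡ 372 (mod 429).
Verify: 372 mod 13 = 8 ✓, 372 mod 11 = 9 ✓, 372 mod 3 = 0 ✓.

x ≡ 372 (mod 429).


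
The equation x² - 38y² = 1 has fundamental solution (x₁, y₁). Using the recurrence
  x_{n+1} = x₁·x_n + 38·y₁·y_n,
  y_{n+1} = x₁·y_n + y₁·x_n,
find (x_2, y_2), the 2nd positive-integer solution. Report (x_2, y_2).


Step 1: Find the fundamental solution (x₁, y₁) of x² - 38y² = 1.
  Expand √38 as a continued fraction. a₀ = ⌊√38⌋ = 6; iterate m_{k+1} = d_k·a_k − m_k, d_{k+1} = (38 − m_{k+1}²)/d_k, a_{k+1} = ⌊(a₀ + m_{k+1})/d_{k+1}⌋ (starting m₀ = 0, d₀ = 1), with convergents p_k = a_k·p_{k-1} + p_{k-2}, q_k = a_k·q_{k-1} + q_{k-2} (p₋₁ = 1, q₋₁ = 0):
  k = 0: a₀ = 6; p₀/q₀ = 6/1; p₀² − 38·q₀² = 36 − 38 = -2.
  k = 1: m = 6, d = 2, a = ⌊(6 + 6)/2⌋ = 6; p/q = (6·6 + 1)/(6·1 + 0) = 37/6; p² − 38·q² = 1369 − 1368 = 1.
  The first convergent with p² − 38·q² = 1 gives the fundamental solution (x₁, y₁) = (37, 6).
Step 2: Apply the recurrence (x_{n+1}, y_{n+1}) = (x₁x_n + 38y₁y_n, x₁y_n + y₁x_n) repeatedly.
  From (x_1, y_1) = (37, 6): x_2 = 37·37 + 38·6·6 = 2737; y_2 = 37·6 + 6·37 = 444.
Step 3: Verify x_2² - 38·y_2² = 7491169 - 7491168 = 1 (should be 1). ✓

(x_1, y_1) = (37, 6); (x_2, y_2) = (2737, 444).


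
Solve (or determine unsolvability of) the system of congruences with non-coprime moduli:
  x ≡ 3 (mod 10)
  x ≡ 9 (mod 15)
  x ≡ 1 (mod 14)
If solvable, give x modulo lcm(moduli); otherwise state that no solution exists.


Moduli 10, 15, 14 are not pairwise coprime, so CRT works modulo lcm(m_i) when all pairwise compatibility conditions hold.
Pairwise compatibility: gcd(m_i, m_j) must divide a_i - a_j for every pair.
Merge one congruence at a time:
  Start: x ≡ 3 (mod 10).
  Combine with x ≡ 9 (mod 15): gcd(10, 15) = 5, and 9 - 3 = 6 is NOT divisible by 5.
    ⇒ system is inconsistent (no integer solution).

No solution (the system is inconsistent).


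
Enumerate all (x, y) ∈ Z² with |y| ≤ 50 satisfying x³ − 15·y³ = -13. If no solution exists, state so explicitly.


The equation is x³ - 15y³ = -13. For fixed y, x³ = 15·y³ − 13, so a solution requires the RHS to be a perfect cube.
Strategy: iterate y from -50 to 50, compute RHS = 15·y³ − 13, and check whether it is a (positive or negative) perfect cube.
Check small values of y:
  y = 0: RHS = -13 is not a perfect cube.
  y = 1: RHS = 2 is not a perfect cube.
  y = -1: RHS = -28 is not a perfect cube.
  y = 2: RHS = 107 is not a perfect cube.
  y = -2: RHS = -133 is not a perfect cube.
  y = 3: RHS = 392 is not a perfect cube.
  y = -3: RHS = -418 is not a perfect cube.
Continuing the search up to |y| = 50 finds no solutions either.
No (x, y) in the scanned range satisfies the equation.

No integer solutions with |y| ≤ 50.


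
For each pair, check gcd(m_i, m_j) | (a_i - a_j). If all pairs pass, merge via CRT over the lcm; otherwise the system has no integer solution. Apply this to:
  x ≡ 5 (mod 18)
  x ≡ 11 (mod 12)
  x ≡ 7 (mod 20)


Moduli 18, 12, 20 are not pairwise coprime, so CRT works modulo lcm(m_i) when all pairwise compatibility conditions hold.
Pairwise compatibility: gcd(m_i, m_j) must divide a_i - a_j for every pair.
Merge one congruence at a time:
  Start: x ≡ 5 (mod 18).
  Combine with x ≡ 11 (mod 12): gcd(18, 12) = 6; 11 - 5 = 6, which IS divisible by 6, so compatible.
    Write x = 5 + 18·t and substitute into x ≡ 11 (mod 12): 18·t ≡ 11 − 5 = 6 (mod 12).
    Divide the congruence (and modulus) by g = 6: 3·t ≡ 1 (mod 2).
    Reduce coefficients mod 2: 1·t ≡ 1 (mod 2).
    So t ≡ 1 (mod 2).
    Then x = 5 + 18·1 = 23, valid modulo lcm(18, 12) = 36: x ≡ 23 (mod 36).
  Combine with x ≡ 7 (mod 20): gcd(36, 20) = 4; 7 - 23 = -16, which IS divisible by 4, so compatible.
    Write x = 23 + 36·t and substitute into x ≡ 7 (mod 20): 36·t ≡ 7 − 23 = -16 (mod 20).
    Divide the congruence (and modulus) by g = 4: 9·t ≡ -4 (mod 5).
    Reduce coefficients mod 5: 4·t ≡ 1 (mod 5).
    The inverse of 4 mod 5 is 4 (since 4·4 = 16 = 3·5 + 1), so t ≡ 4·1 = 4 ≡ 4 (mod 5).
    Then x = 23 + 36·4 = 167, valid modulo lcm(36, 20) = 180: x ≡ 167 (mod 180).
Verify: 167 mod 18 = 5, 167 mod 12 = 11, 167 mod 20 = 7.

x ≡ 167 (mod 180).


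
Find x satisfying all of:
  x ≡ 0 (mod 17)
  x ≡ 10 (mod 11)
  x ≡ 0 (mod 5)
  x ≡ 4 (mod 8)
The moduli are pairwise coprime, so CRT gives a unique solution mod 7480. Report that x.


Product of moduli M = 17 · 11 · 5 · 8 = 7480.
Merge one congruence at a time:
  Start: x ≡ 0 (mod 17).
  Combine with x ≡ 10 (mod 11); new modulus lcm = 187.
    Write x = 0 + 17·t and substitute into x ≡ 10 (mod 11): 17·t ≡ 10 − 0 = 10 (mod 11).
    Reduce coefficients mod 11: 6·t ≡ 10 (mod 11).
    The inverse of 6 mod 11 is 2 (since 6·2 = 12 = 1·11 + 1), so t ≡ 2·10 = 20 ≡ 9 (mod 11).
    Then x = 0 + 17·9 = 153, valid modulo lcm(17, 11) = 187: x ≡ 153 (mod 187).
  Combine with x ≡ 0 (mod 5); new modulus lcm = 935.
    Write x = 153 + 187·t and substitute into x ≡ 0 (mod 5): 187·t ≡ 0 − 153 = -153 (mod 5).
    Reduce coefficients mod 5: 2·t ≡ 2 (mod 5).
    The inverse of 2 mod 5 is 3 (since 2·3 = 6 = 1·5 + 1), so t ≡ 3·2 = 6 ≡ 1 (mod 5).
    Then x = 153 + 187·1 = 340, valid modulo lcm(187, 5) = 935: x ≡ 340 (mod 935).
  Combine with x ≡ 4 (mod 8); new modulus lcm = 7480.
    Write x = 340 + 935·t and substitute into x ≡ 4 (mod 8): 935·t ≡ 4 − 340 = -336 (mod 8).
    Reduce coefficients mod 8: 7·t ≡ 0 (mod 8).
    The inverse of 7 mod 8 is 7 (since 7·7 = 49 = 6·8 + 1), so t ≡ 7·0 = 0 ≡ 0 (mod 8).
    Then x = 340 + 935·0 = 340, valid modulo lcm(935, 8) = 7480: x ≡ 340 (mod 7480).
Verify against each original: 340 mod 17 = 0, 340 mod 11 = 10, 340 mod 5 = 0, 340 mod 8 = 4.

x ≡ 340 (mod 7480).


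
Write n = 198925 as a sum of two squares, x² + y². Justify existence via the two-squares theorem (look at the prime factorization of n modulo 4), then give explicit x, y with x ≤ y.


Step 1: Factor n = 198925 = 5^2 · 73 · 109.
Step 2: Check the mod-4 condition on each prime factor: 5 ≡ 1 (mod 4), exponent 2; 73 ≡ 1 (mod 4), exponent 1; 109 ≡ 1 (mod 4), exponent 1.
All primes ≡ 3 (mod 4) appear to even exponent (or don't appear), so by the two-squares theorem n IS expressible as a sum of two squares.
Step 3: Build a representation. Group n = k² · m with k = 5 and m = 73 · 109 = 7957 (a product of primes ≡ 1 (mod 4)); a representation of m scales to one of n via (k·x)² + (k·y)² = k²(x² + y²). Each prime p ≡ 1 (mod 4) is itself a sum of two squares; find a² by testing p − a² for a perfect square:
  73: 73 − 1² = 72, 73 − 2² = 69, 73 − 3² = 64 = 8² ⇒ 73 = 3² + 8².
  109: 109 − 1² = 108, 109 − 2² = 105, 109 − 3² = 100 = 10² ⇒ 109 = 3² + 10².
  Combine using the Brahmagupta–Fibonacci identity (a² + b²)(c² + d²) = (ac − bd)² + (ad + bc)² = (ac + bd)² + (ad − bc)²:
  73 · 109 = 7957: from (3² + 8²)(3² + 10²), take (3·3 − 8·10, 3·10 + 8·3) = (9 − 80, 30 + 24) = (-71, 54); dropping signs (only squares matter) gives (71, 54); check 71² + 54² = 5041 + 2916 = 7957 ✓.
  Scale by k = 5: (5·71, 5·54) = (355, 270).
Step 4: Order so x ≤ y and verify: 270² + 355² = 72900 + 126025 = 198925 = n. ✓

n = 198925 = 270² + 355² (one valid representation with x ≤ y).


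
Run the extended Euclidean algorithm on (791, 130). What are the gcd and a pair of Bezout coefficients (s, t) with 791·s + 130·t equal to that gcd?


Euclidean algorithm on (791, 130) — divide until remainder is 0:
  791 = 6 · 130 + 11
  130 = 11 · 11 + 9
  11 = 1 · 9 + 2
  9 = 4 · 2 + 1
  2 = 2 · 1 + 0
gcd(791, 130) = 1.
Track Bezout coefficients alongside the remainders: start with r₀ = 791 = a·1 + b·0 (s = 1, t = 0) and r₁ = 130 = a·0 + b·1 (s = 0, t = 1); each new remainder r_{k+1} = r_{k-1} − q_k·r_k inherits s_{k+1} = s_{k-1} − q_k·s_k, t_{k+1} = t_{k-1} − q_k·t_k, so r_k = a·s_k + b·t_k at every step:
  q = 6: r = 11, s = 1 − 6·0 = 1, t = 0 − 6·1 = -6  (check: 791·1 + 130·(-6) = 11)
  q = 11: r = 9, s = 0 − 11·1 = -11, t = 1 − 11·(-6) = 67  (check: 791·(-11) + 130·67 = 9)
  q = 1: r = 2, s = 1 − 1·(-11) = 12, t = -6 − 1·67 = -73  (check: 791·12 + 130·(-73) = 2)
  q = 4: r = 1, s = -11 − 4·12 = -59, t = 67 − 4·(-73) = 359  (check: 791·(-59) + 130·359 = 1)
The row with r = 1 (the gcd) gives the Bezout coefficients s = -59, t = 359.
Result: 791 · (-59) + 130 · (359) = 1.

gcd(791, 130) = 1; s = -59, t = 359 (check: 791·(-59) + 130·359 = 1).


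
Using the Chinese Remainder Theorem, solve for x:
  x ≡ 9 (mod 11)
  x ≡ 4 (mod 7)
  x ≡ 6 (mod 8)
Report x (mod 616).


Moduli 11, 7, 8 are pairwise coprime; by CRT there is a unique solution modulo M = 11 · 7 · 8 = 616.
Solve pairwise, accumulating the modulus:
  Start with x ≡ 9 (mod 11).
  Combine with x ≡ 4 (mod 7): since gcd(11, 7) = 1, we get a unique residue mod 77.
    Write x = 9 + 11·t and substitute into x ≡ 4 (mod 7): 11·t ≡ 4 − 9 = -5 (mod 7).
    Reduce coefficients mod 7: 4·t ≡ 2 (mod 7).
    The inverse of 4 mod 7 is 2 (since 4·2 = 8 = 1·7 + 1), so t ≡ 2·2 = 4 ≡ 4 (mod 7).
    Then x = 9 + 11·4 = 53, valid modulo lcm(11, 7) = 77: x ≡ 53 (mod 77).
  Combine with x ≡ 6 (mod 8): since gcd(77, 8) = 1, we get a unique residue mod 616.
    Write x = 53 + 77·t and substitute into x ≡ 6 (mod 8): 77·t ≡ 6 − 53 = -47 (mod 8).
    Reduce coefficients mod 8: 5·t ≡ 1 (mod 8).
    The inverse of 5 mod 8 is 5 (since 5·5 = 25 = 3·8 + 1), so t ≡ 5·1 = 5 ≡ 5 (mod 8).
    Then x = 53 + 77·5 = 438, valid modulo lcm(77, 8) = 616: x ≡ 438 (mod 616).
Verify: 438 mod 11 = 9 ✓, 438 mod 7 = 4 ✓, 438 mod 8 = 6 ✓.

x ≡ 438 (mod 616).


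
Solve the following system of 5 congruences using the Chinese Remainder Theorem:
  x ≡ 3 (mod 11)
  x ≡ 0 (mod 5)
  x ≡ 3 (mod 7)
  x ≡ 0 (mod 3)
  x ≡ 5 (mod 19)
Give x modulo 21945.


Product of moduli M = 11 · 5 · 7 · 3 · 19 = 21945.
Merge one congruence at a time:
  Start: x ≡ 3 (mod 11).
  Combine with x ≡ 0 (mod 5); new modulus lcm = 55.
    Write x = 3 + 11·t and substitute into x ≡ 0 (mod 5): 11·t ≡ 0 − 3 = -3 (mod 5).
    Reduce coefficients mod 5: 1·t ≡ 2 (mod 5).
    So t ≡ 2 (mod 5).
    Then x = 3 + 11·2 = 25, valid modulo lcm(11, 5) = 55: x ≡ 25 (mod 55).
  Combine with x ≡ 3 (mod 7); new modulus lcm = 385.
    Write x = 25 + 55·t and substitute into x ≡ 3 (mod 7): 55·t ≡ 3 − 25 = -22 (mod 7).
    Reduce coefficients mod 7: 6·t ≡ 6 (mod 7).
    The inverse of 6 mod 7 is 6 (since 6·6 = 36 = 5·7 + 1), so t ≡ 6·6 = 36 ≡ 1 (mod 7).
    Then x = 25 + 55·1 = 80, valid modulo lcm(55, 7) = 385: x ≡ 80 (mod 385).
  Combine with x ≡ 0 (mod 3); new modulus lcm = 1155.
    Write x = 80 + 385·t and substitute into x ≡ 0 (mod 3): 385·t ≡ 0 − 80 = -80 (mod 3).
    Reduce coefficients mod 3: 1·t ≡ 1 (mod 3).
    So t ≡ 1 (mod 3).
    Then x = 80 + 385·1 = 465, valid modulo lcm(385, 3) = 1155: x ≡ 465 (mod 1155).
  Combine with x ≡ 5 (mod 19); new modulus lcm = 21945.
    Write x = 465 + 1155·t and substitute into x ≡ 5 (mod 19): 1155·t ≡ 5 − 465 = -460 (mod 19).
    Reduce coefficients mod 19: 15·t ≡ 15 (mod 19).
    The inverse of 15 mod 19 is 14 (since 15·14 = 210 = 11·19 + 1), so t ≡ 14·15 = 210 ≡ 1 (mod 19).
    Then x = 465 + 1155·1 = 1620, valid modulo lcm(1155, 19) = 21945: x ≡ 1620 (mod 21945).
Verify against each original: 1620 mod 11 = 3, 1620 mod 5 = 0, 1620 mod 7 = 3, 1620 mod 3 = 0, 1620 mod 19 = 5.

x ≡ 1620 (mod 21945).


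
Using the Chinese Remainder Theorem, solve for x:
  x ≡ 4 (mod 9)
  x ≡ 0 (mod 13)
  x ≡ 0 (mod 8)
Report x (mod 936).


Moduli 9, 13, 8 are pairwise coprime; by CRT there is a unique solution modulo M = 9 · 13 · 8 = 936.
Solve pairwise, accumulating the modulus:
  Start with x ≡ 4 (mod 9).
  Combine with x ≡ 0 (mod 13): since gcd(9, 13) = 1, we get a unique residue mod 117.
    Write x = 4 + 9·t and substitute into x ≡ 0 (mod 13): 9·t ≡ 0 − 4 = -4 (mod 13).
    Reduce coefficients mod 13: 9·t ≡ 9 (mod 13).
    The inverse of 9 mod 13 is 3 (since 9·3 = 27 = 2·13 + 1), so t ≡ 3·9 = 27 ≡ 1 (mod 13).
    Then x = 4 + 9·1 = 13, valid modulo lcm(9, 13) = 117: x ≡ 13 (mod 117).
  Combine with x ≡ 0 (mod 8): since gcd(117, 8) = 1, we get a unique residue mod 936.
    Write x = 13 + 117·t and substitute into x ≡ 0 (mod 8): 117·t ≡ 0 − 13 = -13 (mod 8).
    Reduce coefficients mod 8: 5·t ≡ 3 (mod 8).
    The inverse of 5 mod 8 is 5 (since 5·5 = 25 = 3·8 + 1), so t ≡ 5·3 = 15 ≡ 7 (mod 8).
    Then x = 13 + 117·7 = 832, valid modulo lcm(117, 8) = 936: x ≡ 832 (mod 936).
Verify: 832 mod 9 = 4 ✓, 832 mod 13 = 0 ✓, 832 mod 8 = 0 ✓.

x ≡ 832 (mod 936).


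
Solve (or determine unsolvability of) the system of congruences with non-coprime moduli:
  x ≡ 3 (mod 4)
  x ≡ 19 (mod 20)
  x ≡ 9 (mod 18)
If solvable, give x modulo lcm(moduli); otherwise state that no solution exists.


Moduli 4, 20, 18 are not pairwise coprime, so CRT works modulo lcm(m_i) when all pairwise compatibility conditions hold.
Pairwise compatibility: gcd(m_i, m_j) must divide a_i - a_j for every pair.
Merge one congruence at a time:
  Start: x ≡ 3 (mod 4).
  Combine with x ≡ 19 (mod 20): gcd(4, 20) = 4; 19 - 3 = 16, which IS divisible by 4, so compatible.
    Write x = 3 + 4·t and substitute into x ≡ 19 (mod 20): 4·t ≡ 19 − 3 = 16 (mod 20).
    Divide the congruence (and modulus) by g = 4: 1·t ≡ 4 (mod 5).
    So t ≡ 4 (mod 5).
    Then x = 3 + 4·4 = 19, valid modulo lcm(4, 20) = 20: x ≡ 19 (mod 20).
  Combine with x ≡ 9 (mod 18): gcd(20, 18) = 2; 9 - 19 = -10, which IS divisible by 2, so compatible.
    Write x = 19 + 20·t and substitute into x ≡ 9 (mod 18): 20·t ≡ 9 − 19 = -10 (mod 18).
    Divide the congruence (and modulus) by g = 2: 10·t ≡ -5 (mod 9).
    Reduce coefficients mod 9: 1·t ≡ 4 (mod 9).
    So t ≡ 4 (mod 9).
    Then x = 19 + 20·4 = 99, valid modulo lcm(20, 18) = 180: x ≡ 99 (mod 180).
Verify: 99 mod 4 = 3, 99 mod 20 = 19, 99 mod 18 = 9.

x ≡ 99 (mod 180).


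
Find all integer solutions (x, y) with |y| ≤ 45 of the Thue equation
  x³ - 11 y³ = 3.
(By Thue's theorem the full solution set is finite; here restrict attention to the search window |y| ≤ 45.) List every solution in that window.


The equation is x³ - 11y³ = 3. For fixed y, x³ = 11·y³ + 3, so a solution requires the RHS to be a perfect cube.
Strategy: iterate y from -45 to 45, compute RHS = 11·y³ + 3, and check whether it is a (positive or negative) perfect cube.
Check small values of y:
  y = 0: RHS = 3 is not a perfect cube.
  y = 1: RHS = 14 is not a perfect cube.
  y = -1: RHS = -8 = (-2)³ ⇒ x = -2 works.
  y = 2: RHS = 91 is not a perfect cube.
  y = -2: RHS = -85 is not a perfect cube.
  y = 3: RHS = 300 is not a perfect cube.
  y = -3: RHS = -294 is not a perfect cube.
Continuing the search up to |y| = 45 finds no further solutions beyond those listed.
Collected solutions: (-2, -1).

Solutions (with |y| ≤ 45): (-2, -1).


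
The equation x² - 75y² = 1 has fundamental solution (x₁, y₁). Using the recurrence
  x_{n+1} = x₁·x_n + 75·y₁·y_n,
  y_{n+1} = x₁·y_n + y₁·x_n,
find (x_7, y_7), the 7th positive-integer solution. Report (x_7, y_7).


Step 1: Find the fundamental solution (x₁, y₁) of x² - 75y² = 1.
  Expand √75 as a continued fraction. a₀ = ⌊√75⌋ = 8; iterate m_{k+1} = d_k·a_k − m_k, d_{k+1} = (75 − m_{k+1}²)/d_k, a_{k+1} = ⌊(a₀ + m_{k+1})/d_{k+1}⌋ (starting m₀ = 0, d₀ = 1), with convergents p_k = a_k·p_{k-1} + p_{k-2}, q_k = a_k·q_{k-1} + q_{k-2} (p₋₁ = 1, q₋₁ = 0):
  k = 0: a₀ = 8; p₀/q₀ = 8/1; p₀² − 75·q₀² = 64 − 75 = -11.
  k = 1: m = 8, d = 11, a = ⌊(8 + 8)/11⌋ = 1; p/q = (1·8 + 1)/(1·1 + 0) = 9/1; p² − 75·q² = 81 − 75 = 6.
  k = 2: m = 3, d = 6, a = ⌊(8 + 3)/6⌋ = 1; p/q = (1·9 + 8)/(1·1 + 1) = 17/2; p² − 75·q² = 289 − 300 = -11.
  k = 3: m = 3, d = 11, a = ⌊(8 + 3)/11⌋ = 1; p/q = (1·17 + 9)/(1·2 + 1) = 26/3; p² − 75·q² = 676 − 675 = 1.
  The first convergent with p² − 75·q² = 1 gives the fundamental solution (x₁, y₁) = (26, 3).
Step 2: Apply the recurrence (x_{n+1}, y_{n+1}) = (x₁x_n + 75y₁y_n, x₁y_n + y₁x_n) repeatedly.
  From (x_1, y_1) = (26, 3): x_2 = 26·26 + 75·3·3 = 1351; y_2 = 26·3 + 3·26 = 156.
  From (x_2, y_2) = (1351, 156): x_3 = 26·1351 + 75·3·156 = 70226; y_3 = 26·156 + 3·1351 = 8109.
  From (x_3, y_3) = (70226, 8109): x_4 = 26·70226 + 75·3·8109 = 3650401; y_4 = 26·8109 + 3·70226 = 421512.
  From (x_4, y_4) = (3650401, 421512): x_5 = 26·3650401 + 75·3·421512 = 189750626; y_5 = 26·421512 + 3·3650401 = 21910515.
  From (x_5, y_5) = (189750626, 21910515): x_6 = 26·189750626 + 75·3·21910515 = 9863382151; y_6 = 26·21910515 + 3·189750626 = 1138925268.
  From (x_6, y_6) = (9863382151, 1138925268): x_7 = 26·9863382151 + 75·3·1138925268 = 512706121226; y_7 = 26·1138925268 + 3·9863382151 = 59202203421.
Step 3: Verify x_7² - 75·y_7² = 262867566742609807743076 - 262867566742609807743075 = 1 (should be 1). ✓

(x_1, y_1) = (26, 3); (x_7, y_7) = (512706121226, 59202203421).


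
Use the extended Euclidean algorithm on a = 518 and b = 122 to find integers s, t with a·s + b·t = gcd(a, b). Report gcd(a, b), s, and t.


Euclidean algorithm on (518, 122) — divide until remainder is 0:
  518 = 4 · 122 + 30
  122 = 4 · 30 + 2
  30 = 15 · 2 + 0
gcd(518, 122) = 2.
Track Bezout coefficients alongside the remainders: start with r₀ = 518 = a·1 + b·0 (s = 1, t = 0) and r₁ = 122 = a·0 + b·1 (s = 0, t = 1); each new remainder r_{k+1} = r_{k-1} − q_k·r_k inherits s_{k+1} = s_{k-1} − q_k·s_k, t_{k+1} = t_{k-1} − q_k·t_k, so r_k = a·s_k + b·t_k at every step:
  q = 4: r = 30, s = 1 − 4·0 = 1, t = 0 − 4·1 = -4  (check: 518·1 + 122·(-4) = 30)
  q = 4: r = 2, s = 0 − 4·1 = -4, t = 1 − 4·(-4) = 17  (check: 518·(-4) + 122·17 = 2)
The row with r = 2 (the gcd) gives the Bezout coefficients s = -4, t = 17.
Result: 518 · (-4) + 122 · (17) = 2.

gcd(518, 122) = 2; s = -4, t = 17 (check: 518·(-4) + 122·17 = 2).


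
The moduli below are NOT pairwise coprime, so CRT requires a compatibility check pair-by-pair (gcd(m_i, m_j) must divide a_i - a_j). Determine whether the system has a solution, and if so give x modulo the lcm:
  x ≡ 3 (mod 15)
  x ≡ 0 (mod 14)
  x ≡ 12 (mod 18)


Moduli 15, 14, 18 are not pairwise coprime, so CRT works modulo lcm(m_i) when all pairwise compatibility conditions hold.
Pairwise compatibility: gcd(m_i, m_j) must divide a_i - a_j for every pair.
Merge one congruence at a time:
  Start: x ≡ 3 (mod 15).
  Combine with x ≡ 0 (mod 14): gcd(15, 14) = 1; 0 - 3 = -3, which IS divisible by 1, so compatible.
    Write x = 3 + 15·t and substitute into x ≡ 0 (mod 14): 15·t ≡ 0 − 3 = -3 (mod 14).
    Reduce coefficients mod 14: 1·t ≡ 11 (mod 14).
    So t ≡ 11 (mod 14).
    Then x = 3 + 15·11 = 168, valid modulo lcm(15, 14) = 210: x ≡ 168 (mod 210).
  Combine with x ≡ 12 (mod 18): gcd(210, 18) = 6; 12 - 168 = -156, which IS divisible by 6, so compatible.
    Write x = 168 + 210·t and substitute into x ≡ 12 (mod 18): 210·t ≡ 12 − 168 = -156 (mod 18).
    Divide the congruence (and modulus) by g = 6: 35·t ≡ -26 (mod 3).
    Reduce coefficients mod 3: 2·t ≡ 1 (mod 3).
    The inverse of 2 mod 3 is 2 (since 2·2 = 4 = 1·3 + 1), so t ≡ 2·1 = 2 ≡ 2 (mod 3).
    Then x = 168 + 210·2 = 588, valid modulo lcm(210, 18) = 630: x ≡ 588 (mod 630).
Verify: 588 mod 15 = 3, 588 mod 14 = 0, 588 mod 18 = 12.

x ≡ 588 (mod 630).


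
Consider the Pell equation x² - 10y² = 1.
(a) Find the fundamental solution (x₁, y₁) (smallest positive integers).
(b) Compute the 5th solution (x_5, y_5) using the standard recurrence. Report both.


Step 1: Find the fundamental solution (x₁, y₁) of x² - 10y² = 1.
  Expand √10 as a continued fraction. a₀ = ⌊√10⌋ = 3; iterate m_{k+1} = d_k·a_k − m_k, d_{k+1} = (10 − m_{k+1}²)/d_k, a_{k+1} = ⌊(a₀ + m_{k+1})/d_{k+1}⌋ (starting m₀ = 0, d₀ = 1), with convergents p_k = a_k·p_{k-1} + p_{k-2}, q_k = a_k·q_{k-1} + q_{k-2} (p₋₁ = 1, q₋₁ = 0):
  k = 0: a₀ = 3; p₀/q₀ = 3/1; p₀² − 10·q₀² = 9 − 10 = -1.
  k = 1: m = 3, d = 1, a = ⌊(3 + 3)/1⌋ = 6; p/q = (6·3 + 1)/(6·1 + 0) = 19/6; p² − 10·q² = 361 − 360 = 1.
  The first convergent with p² − 10·q² = 1 gives the fundamental solution (x₁, y₁) = (19, 6).
Step 2: Apply the recurrence (x_{n+1}, y_{n+1}) = (x₁x_n + 10y₁y_n, x₁y_n + y₁x_n) repeatedly.
  From (x_1, y_1) = (19, 6): x_2 = 19·19 + 10·6·6 = 721; y_2 = 19·6 + 6·19 = 228.
  From (x_2, y_2) = (721, 228): x_3 = 19·721 + 10·6·228 = 27379; y_3 = 19·228 + 6·721 = 8658.
  From (x_3, y_3) = (27379, 8658): x_4 = 19·27379 + 10·6·8658 = 1039681; y_4 = 19·8658 + 6·27379 = 328776.
  From (x_4, y_4) = (1039681, 328776): x_5 = 19·1039681 + 10·6·328776 = 39480499; y_5 = 19·328776 + 6·1039681 = 12484830.
Step 3: Verify x_5² - 10·y_5² = 1558709801289001 - 1558709801289000 = 1 (should be 1). ✓

(x_1, y_1) = (19, 6); (x_5, y_5) = (39480499, 12484830).


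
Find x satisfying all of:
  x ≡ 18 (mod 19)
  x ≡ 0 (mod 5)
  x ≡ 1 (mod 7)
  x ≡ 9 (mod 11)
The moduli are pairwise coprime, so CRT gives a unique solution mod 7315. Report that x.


Product of moduli M = 19 · 5 · 7 · 11 = 7315.
Merge one congruence at a time:
  Start: x ≡ 18 (mod 19).
  Combine with x ≡ 0 (mod 5); new modulus lcm = 95.
    Write x = 18 + 19·t and substitute into x ≡ 0 (mod 5): 19·t ≡ 0 − 18 = -18 (mod 5).
    Reduce coefficients mod 5: 4·t ≡ 2 (mod 5).
    The inverse of 4 mod 5 is 4 (since 4·4 = 16 = 3·5 + 1), so t ≡ 4·2 = 8 ≡ 3 (mod 5).
    Then x = 18 + 19·3 = 75, valid modulo lcm(19, 5) = 95: x ≡ 75 (mod 95).
  Combine with x ≡ 1 (mod 7); new modulus lcm = 665.
    Write x = 75 + 95·t and substitute into x ≡ 1 (mod 7): 95·t ≡ 1 − 75 = -74 (mod 7).
    Reduce coefficients mod 7: 4·t ≡ 3 (mod 7).
    The inverse of 4 mod 7 is 2 (since 4·2 = 8 = 1·7 + 1), so t ≡ 2·3 = 6 ≡ 6 (mod 7).
    Then x = 75 + 95·6 = 645, valid modulo lcm(95, 7) = 665: x ≡ 645 (mod 665).
  Combine with x ≡ 9 (mod 11); new modulus lcm = 7315.
    Write x = 645 + 665·t and substitute into x ≡ 9 (mod 11): 665·t ≡ 9 − 645 = -636 (mod 11).
    Reduce coefficients mod 11: 5·t ≡ 2 (mod 11).
    The inverse of 5 mod 11 is 9 (since 5·9 = 45 = 4·11 + 1), so t ≡ 9·2 = 18 ≡ 7 (mod 11).
    Then x = 645 + 665·7 = 5300, valid modulo lcm(665, 11) = 7315: x ≡ 5300 (mod 7315).
Verify against each original: 5300 mod 19 = 18, 5300 mod 5 = 0, 5300 mod 7 = 1, 5300 mod 11 = 9.

x ≡ 5300 (mod 7315).


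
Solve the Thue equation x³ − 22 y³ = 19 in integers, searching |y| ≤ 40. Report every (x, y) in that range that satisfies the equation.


The equation is x³ - 22y³ = 19. For fixed y, x³ = 22·y³ + 19, so a solution requires the RHS to be a perfect cube.
Strategy: iterate y from -40 to 40, compute RHS = 22·y³ + 19, and check whether it is a (positive or negative) perfect cube.
Check small values of y:
  y = 0: RHS = 19 is not a perfect cube.
  y = 1: RHS = 41 is not a perfect cube.
  y = -1: RHS = -3 is not a perfect cube.
  y = 2: RHS = 195 is not a perfect cube.
  y = -2: RHS = -157 is not a perfect cube.
  y = 3: RHS = 613 is not a perfect cube.
  y = -3: RHS = -575 is not a perfect cube.
Continuing the search up to |y| = 40 finds no solutions either.
No (x, y) in the scanned range satisfies the equation.

No integer solutions with |y| ≤ 40.


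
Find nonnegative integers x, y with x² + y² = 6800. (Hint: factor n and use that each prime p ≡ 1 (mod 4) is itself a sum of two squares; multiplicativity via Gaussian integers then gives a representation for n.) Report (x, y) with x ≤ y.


Step 1: Factor n = 6800 = 2^4 · 5^2 · 17.
Step 2: Check the mod-4 condition on each prime factor: 2 = 2 (special); 5 ≡ 1 (mod 4), exponent 2; 17 ≡ 1 (mod 4), exponent 1.
All primes ≡ 3 (mod 4) appear to even exponent (or don't appear), so by the two-squares theorem n IS expressible as a sum of two squares.
Step 3: Build a representation. Group n = k² · m with k = 4 and m = 5 · 5 · 17 = 425 (a product of primes ≡ 1 (mod 4)); a representation of m scales to one of n via (k·x)² + (k·y)² = k²(x² + y²). Each prime p ≡ 1 (mod 4) is itself a sum of two squares; find a² by testing p − a² for a perfect square:
  5: 5 − 1² = 4 = 2² ⇒ 5 = 1² + 2².
  17: 17 − 1² = 16 = 4² ⇒ 17 = 1² + 4².
  Combine using the Brahmagupta–Fibonacci identity (a² + b²)(c² + d²) = (ac − bd)² + (ad + bc)² = (ac + bd)² + (ad − bc)²:
  5 · 5 = 25: from (1² + 2²)(1² + 2²), take (1·1 − 2·2, 1·2 + 2·1) = (1 − 4, 2 + 2) = (-3, 4); dropping signs (only squares matter) gives (3, 4); check 3² + 4² = 9 + 16 = 25 ✓.
  25 · 17 = 425: from (3² + 4²)(1² + 4²), take (3·1 − 4·4, 3·4 + 4·1) = (3 − 16, 12 + 4) = (-13, 16); dropping signs (only squares matter) gives (13, 16); check 13² + 16² = 169 + 256 = 425 ✓.
  Scale by k = 4: (4·13, 4·16) = (52, 64).
Step 4: Order so x ≤ y and verify: 52² + 64² = 2704 + 4096 = 6800 = n. ✓

n = 6800 = 52² + 64² (one valid representation with x ≤ y).


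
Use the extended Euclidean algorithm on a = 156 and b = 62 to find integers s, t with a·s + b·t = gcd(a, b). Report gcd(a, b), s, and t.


Euclidean algorithm on (156, 62) — divide until remainder is 0:
  156 = 2 · 62 + 32
  62 = 1 · 32 + 30
  32 = 1 · 30 + 2
  30 = 15 · 2 + 0
gcd(156, 62) = 2.
Track Bezout coefficients alongside the remainders: start with r₀ = 156 = a·1 + b·0 (s = 1, t = 0) and r₁ = 62 = a·0 + b·1 (s = 0, t = 1); each new remainder r_{k+1} = r_{k-1} − q_k·r_k inherits s_{k+1} = s_{k-1} − q_k·s_k, t_{k+1} = t_{k-1} − q_k·t_k, so r_k = a·s_k + b·t_k at every step:
  q = 2: r = 32, s = 1 − 2·0 = 1, t = 0 − 2·1 = -2  (check: 156·1 + 62·(-2) = 32)
  q = 1: r = 30, s = 0 − 1·1 = -1, t = 1 − 1·(-2) = 3  (check: 156·(-1) + 62·3 = 30)
  q = 1: r = 2, s = 1 − 1·(-1) = 2, t = -2 − 1·3 = -5  (check: 156·2 + 62·(-5) = 2)
The row with r = 2 (the gcd) gives the Bezout coefficients s = 2, t = -5.
Result: 156 · (2) + 62 · (-5) = 2.

gcd(156, 62) = 2; s = 2, t = -5 (check: 156·2 + 62·(-5) = 2).


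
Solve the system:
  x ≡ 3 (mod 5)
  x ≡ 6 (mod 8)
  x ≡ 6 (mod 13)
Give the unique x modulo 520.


Moduli 5, 8, 13 are pairwise coprime; by CRT there is a unique solution modulo M = 5 · 8 · 13 = 520.
Solve pairwise, accumulating the modulus:
  Start with x ≡ 3 (mod 5).
  Combine with x ≡ 6 (mod 8): since gcd(5, 8) = 1, we get a unique residue mod 40.
    Write x = 3 + 5·t and substitute into x ≡ 6 (mod 8): 5·t ≡ 6 − 3 = 3 (mod 8).
    The inverse of 5 mod 8 is 5 (since 5·5 = 25 = 3·8 + 1), so t ≡ 5·3 = 15 ≡ 7 (mod 8).
    Then x = 3 + 5·7 = 38, valid modulo lcm(5, 8) = 40: x ≡ 38 (mod 40).
  Combine with x ≡ 6 (mod 13): since gcd(40, 13) = 1, we get a unique residue mod 520.
    Write x = 38 + 40·t and substitute into x ≡ 6 (mod 13): 40·t ≡ 6 − 38 = -32 (mod 13).
    Reduce coefficients mod 13: 1·t ≡ 7 (mod 13).
    So t ≡ 7 (mod 13).
    Then x = 38 + 40·7 = 318, valid modulo lcm(40, 13) = 520: x ≡ 318 (mod 520).
Verify: 318 mod 5 = 3 ✓, 318 mod 8 = 6 ✓, 318 mod 13 = 6 ✓.

x ≡ 318 (mod 520).


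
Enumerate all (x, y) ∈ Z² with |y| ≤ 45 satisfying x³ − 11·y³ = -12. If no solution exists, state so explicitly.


The equation is x³ - 11y³ = -12. For fixed y, x³ = 11·y³ − 12, so a solution requires the RHS to be a perfect cube.
Strategy: iterate y from -45 to 45, compute RHS = 11·y³ − 12, and check whether it is a (positive or negative) perfect cube.
Check small values of y:
  y = 0: RHS = -12 is not a perfect cube.
  y = 1: RHS = -1 = (-1)³ ⇒ x = -1 works.
  y = -1: RHS = -23 is not a perfect cube.
  y = 2: RHS = 76 is not a perfect cube.
  y = -2: RHS = -100 is not a perfect cube.
  y = 3: RHS = 285 is not a perfect cube.
  y = -3: RHS = -309 is not a perfect cube.
Continuing the search up to |y| = 45 finds no further solutions beyond those listed.
Collected solutions: (-1, 1).

Solutions (with |y| ≤ 45): (-1, 1).


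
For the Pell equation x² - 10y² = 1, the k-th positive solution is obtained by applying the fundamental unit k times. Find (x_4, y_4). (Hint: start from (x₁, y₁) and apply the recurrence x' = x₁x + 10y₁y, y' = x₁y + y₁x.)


Step 1: Find the fundamental solution (x₁, y₁) of x² - 10y² = 1.
  Expand √10 as a continued fraction. a₀ = ⌊√10⌋ = 3; iterate m_{k+1} = d_k·a_k − m_k, d_{k+1} = (10 − m_{k+1}²)/d_k, a_{k+1} = ⌊(a₀ + m_{k+1})/d_{k+1}⌋ (starting m₀ = 0, d₀ = 1), with convergents p_k = a_k·p_{k-1} + p_{k-2}, q_k = a_k·q_{k-1} + q_{k-2} (p₋₁ = 1, q₋₁ = 0):
  k = 0: a₀ = 3; p₀/q₀ = 3/1; p₀² − 10·q₀² = 9 − 10 = -1.
  k = 1: m = 3, d = 1, a = ⌊(3 + 3)/1⌋ = 6; p/q = (6·3 + 1)/(6·1 + 0) = 19/6; p² − 10·q² = 361 − 360 = 1.
  The first convergent with p² − 10·q² = 1 gives the fundamental solution (x₁, y₁) = (19, 6).
Step 2: Apply the recurrence (x_{n+1}, y_{n+1}) = (x₁x_n + 10y₁y_n, x₁y_n + y₁x_n) repeatedly.
  From (x_1, y_1) = (19, 6): x_2 = 19·19 + 10·6·6 = 721; y_2 = 19·6 + 6·19 = 228.
  From (x_2, y_2) = (721, 228): x_3 = 19·721 + 10·6·228 = 27379; y_3 = 19·228 + 6·721 = 8658.
  From (x_3, y_3) = (27379, 8658): x_4 = 19·27379 + 10·6·8658 = 1039681; y_4 = 19·8658 + 6·27379 = 328776.
Step 3: Verify x_4² - 10·y_4² = 1080936581761 - 1080936581760 = 1 (should be 1). ✓

(x_1, y_1) = (19, 6); (x_4, y_4) = (1039681, 328776).


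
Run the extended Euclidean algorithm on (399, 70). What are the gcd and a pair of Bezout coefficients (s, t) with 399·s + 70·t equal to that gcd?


Euclidean algorithm on (399, 70) — divide until remainder is 0:
  399 = 5 · 70 + 49
  70 = 1 · 49 + 21
  49 = 2 · 21 + 7
  21 = 3 · 7 + 0
gcd(399, 70) = 7.
Track Bezout coefficients alongside the remainders: start with r₀ = 399 = a·1 + b·0 (s = 1, t = 0) and r₁ = 70 = a·0 + b·1 (s = 0, t = 1); each new remainder r_{k+1} = r_{k-1} − q_k·r_k inherits s_{k+1} = s_{k-1} − q_k·s_k, t_{k+1} = t_{k-1} − q_k·t_k, so r_k = a·s_k + b·t_k at every step:
  q = 5: r = 49, s = 1 − 5·0 = 1, t = 0 − 5·1 = -5  (check: 399·1 + 70·(-5) = 49)
  q = 1: r = 21, s = 0 − 1·1 = -1, t = 1 − 1·(-5) = 6  (check: 399·(-1) + 70·6 = 21)
  q = 2: r = 7, s = 1 − 2·(-1) = 3, t = -5 − 2·6 = -17  (check: 399·3 + 70·(-17) = 7)
The row with r = 7 (the gcd) gives the Bezout coefficients s = 3, t = -17.
Result: 399 · (3) + 70 · (-17) = 7.

gcd(399, 70) = 7; s = 3, t = -17 (check: 399·3 + 70·(-17) = 7).


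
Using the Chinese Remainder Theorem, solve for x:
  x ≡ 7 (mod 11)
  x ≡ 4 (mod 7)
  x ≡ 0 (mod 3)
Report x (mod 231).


Moduli 11, 7, 3 are pairwise coprime; by CRT there is a unique solution modulo M = 11 · 7 · 3 = 231.
Solve pairwise, accumulating the modulus:
  Start with x ≡ 7 (mod 11).
  Combine with x ≡ 4 (mod 7): since gcd(11, 7) = 1, we get a unique residue mod 77.
    Write x = 7 + 11·t and substitute into x ≡ 4 (mod 7): 11·t ≡ 4 − 7 = -3 (mod 7).
    Reduce coefficients mod 7: 4·t ≡ 4 (mod 7).
    The inverse of 4 mod 7 is 2 (since 4·2 = 8 = 1·7 + 1), so t ≡ 2·4 = 8 ≡ 1 (mod 7).
    Then x = 7 + 11·1 = 18, valid modulo lcm(11, 7) = 77: x ≡ 18 (mod 77).
  Combine with x ≡ 0 (mod 3): since gcd(77, 3) = 1, we get a unique residue mod 231.
    Write x = 18 + 77·t and substitute into x ≡ 0 (mod 3): 77·t ≡ 0 − 18 = -18 (mod 3).
    Reduce coefficients mod 3: 2·t ≡ 0 (mod 3).
    The inverse of 2 mod 3 is 2 (since 2·2 = 4 = 1·3 + 1), so t ≡ 2·0 = 0 ≡ 0 (mod 3).
    Then x = 18 + 77·0 = 18, valid modulo lcm(77, 3) = 231: x ≡ 18 (mod 231).
Verify: 18 mod 11 = 7 ✓, 18 mod 7 = 4 ✓, 18 mod 3 = 0 ✓.

x ≡ 18 (mod 231).


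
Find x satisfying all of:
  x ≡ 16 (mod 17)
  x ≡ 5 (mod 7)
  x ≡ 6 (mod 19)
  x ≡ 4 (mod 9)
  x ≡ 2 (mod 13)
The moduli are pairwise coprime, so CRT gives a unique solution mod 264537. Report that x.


Product of moduli M = 17 · 7 · 19 · 9 · 13 = 264537.
Merge one congruence at a time:
  Start: x ≡ 16 (mod 17).
  Combine with x ≡ 5 (mod 7); new modulus lcm = 119.
    Write x = 16 + 17·t and substitute into x ≡ 5 (mod 7): 17·t ≡ 5 − 16 = -11 (mod 7).
    Reduce coefficients mod 7: 3·t ≡ 3 (mod 7).
    The inverse of 3 mod 7 is 5 (since 3·5 = 15 = 2·7 + 1), so t ≡ 5·3 = 15 ≡ 1 (mod 7).
    Then x = 16 + 17·1 = 33, valid modulo lcm(17, 7) = 119: x ≡ 33 (mod 119).
  Combine with x ≡ 6 (mod 19); new modulus lcm = 2261.
    Write x = 33 + 119·t and substitute into x ≡ 6 (mod 19): 119·t ≡ 6 − 33 = -27 (mod 19).
    Reduce coefficients mod 19: 5·t ≡ 11 (mod 19).
    The inverse of 5 mod 19 is 4 (since 5·4 = 20 = 1·19 + 1), so t ≡ 4·11 = 44 ≡ 6 (mod 19).
    Then x = 33 + 119·6 = 747, valid modulo lcm(119, 19) = 2261: x ≡ 747 (mod 2261).
  Combine with x ≡ 4 (mod 9); new modulus lcm = 20349.
    Write x = 747 + 2261·t and substitute into x ≡ 4 (mod 9): 2261·t ≡ 4 − 747 = -743 (mod 9).
    Reduce coefficients mod 9: 2·t ≡ 4 (mod 9).
    The inverse of 2 mod 9 is 5 (since 2·5 = 10 = 1·9 + 1), so t ≡ 5·4 = 20 ≡ 2 (mod 9).
    Then x = 747 + 2261·2 = 5269, valid modulo lcm(2261, 9) = 20349: x ≡ 5269 (mod 20349).
  Combine with x ≡ 2 (mod 13); new modulus lcm = 264537.
    Write x = 5269 + 20349·t and substitute into x ≡ 2 (mod 13): 20349·t ≡ 2 − 5269 = -5267 (mod 13).
    Reduce coefficients mod 13: 4·t ≡ 11 (mod 13).
    The inverse of 4 mod 13 is 10 (since 4·10 = 40 = 3·13 + 1), so t ≡ 10·11 = 110 ≡ 6 (mod 13).
    Then x = 5269 + 20349·6 = 127363, valid modulo lcm(20349, 13) = 264537: x ≡ 127363 (mod 264537).
Verify against each original: 127363 mod 17 = 16, 127363 mod 7 = 5, 127363 mod 19 = 6, 127363 mod 9 = 4, 127363 mod 13 = 2.

x ≡ 127363 (mod 264537).


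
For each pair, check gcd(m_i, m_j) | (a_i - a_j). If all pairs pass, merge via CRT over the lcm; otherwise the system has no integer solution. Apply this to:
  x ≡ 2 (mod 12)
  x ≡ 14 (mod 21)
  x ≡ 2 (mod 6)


Moduli 12, 21, 6 are not pairwise coprime, so CRT works modulo lcm(m_i) when all pairwise compatibility conditions hold.
Pairwise compatibility: gcd(m_i, m_j) must divide a_i - a_j for every pair.
Merge one congruence at a time:
  Start: x ≡ 2 (mod 12).
  Combine with x ≡ 14 (mod 21): gcd(12, 21) = 3; 14 - 2 = 12, which IS divisible by 3, so compatible.
    Write x = 2 + 12·t and substitute into x ≡ 14 (mod 21): 12·t ≡ 14 − 2 = 12 (mod 21).
    Divide the congruence (and modulus) by g = 3: 4·t ≡ 4 (mod 7).
    The inverse of 4 mod 7 is 2 (since 4·2 = 8 = 1·7 + 1), so t ≡ 2·4 = 8 ≡ 1 (mod 7).
    Then x = 2 + 12·1 = 14, valid modulo lcm(12, 21) = 84: x ≡ 14 (mod 84).
  Combine with x ≡ 2 (mod 6): gcd(84, 6) = 6; 2 - 14 = -12, which IS divisible by 6, so compatible.
    Write x = 14 + 84·t and substitute into x ≡ 2 (mod 6): 84·t ≡ 2 − 14 = -12 (mod 6).
    Divide the congruence (and modulus) by g = 6: 14·t ≡ -2 (mod 1).
    Modulo 1 every t works; take t = 0.
    Then x = 14 + 84·0 = 14, valid modulo lcm(84, 6) = 84: x ≡ 14 (mod 84).
Verify: 14 mod 12 = 2, 14 mod 21 = 14, 14 mod 6 = 2.

x ≡ 14 (mod 84).


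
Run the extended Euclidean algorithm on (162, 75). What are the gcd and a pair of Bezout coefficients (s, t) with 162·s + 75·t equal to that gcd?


Euclidean algorithm on (162, 75) — divide until remainder is 0:
  162 = 2 · 75 + 12
  75 = 6 · 12 + 3
  12 = 4 · 3 + 0
gcd(162, 75) = 3.
Track Bezout coefficients alongside the remainders: start with r₀ = 162 = a·1 + b·0 (s = 1, t = 0) and r₁ = 75 = a·0 + b·1 (s = 0, t = 1); each new remainder r_{k+1} = r_{k-1} − q_k·r_k inherits s_{k+1} = s_{k-1} − q_k·s_k, t_{k+1} = t_{k-1} − q_k·t_k, so r_k = a·s_k + b·t_k at every step:
  q = 2: r = 12, s = 1 − 2·0 = 1, t = 0 − 2·1 = -2  (check: 162·1 + 75·(-2) = 12)
  q = 6: r = 3, s = 0 − 6·1 = -6, t = 1 − 6·(-2) = 13  (check: 162·(-6) + 75·13 = 3)
The row with r = 3 (the gcd) gives the Bezout coefficients s = -6, t = 13.
Result: 162 · (-6) + 75 · (13) = 3.

gcd(162, 75) = 3; s = -6, t = 13 (check: 162·(-6) + 75·13 = 3).


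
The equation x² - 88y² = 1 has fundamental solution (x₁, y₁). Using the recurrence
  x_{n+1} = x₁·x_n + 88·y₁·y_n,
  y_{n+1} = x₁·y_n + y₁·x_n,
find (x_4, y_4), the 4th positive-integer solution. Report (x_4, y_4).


Step 1: Find the fundamental solution (x₁, y₁) of x² - 88y² = 1.
  Expand √88 as a continued fraction. a₀ = ⌊√88⌋ = 9; iterate m_{k+1} = d_k·a_k − m_k, d_{k+1} = (88 − m_{k+1}²)/d_k, a_{k+1} = ⌊(a₀ + m_{k+1})/d_{k+1}⌋ (starting m₀ = 0, d₀ = 1), with convergents p_k = a_k·p_{k-1} + p_{k-2}, q_k = a_k·q_{k-1} + q_{k-2} (p₋₁ = 1, q₋₁ = 0):
  k = 0: a₀ = 9; p₀/q₀ = 9/1; p₀² − 88·q₀² = 81 − 88 = -7.
  k = 1: m = 9, d = 7, a = ⌊(9 + 9)/7⌋ = 2; p/q = (2·9 + 1)/(2·1 + 0) = 19/2; p² − 88·q² = 361 − 352 = 9.
  k = 2: m = 5, d = 9, a = ⌊(9 + 5)/9⌋ = 1; p/q = (1·19 + 9)/(1·2 + 1) = 28/3; p² − 88·q² = 784 − 792 = -8.
  k = 3: m = 4, d = 8, a = ⌊(9 + 4)/8⌋ = 1; p/q = (1·28 + 19)/(1·3 + 2) = 47/5; p² − 88·q² = 2209 − 2200 = 9.
  k = 4: m = 4, d = 9, a = ⌊(9 + 4)/9⌋ = 1; p/q = (1·47 + 28)/(1·5 + 3) = 75/8; p² − 88·q² = 5625 − 5632 = -7.
  k = 5: m = 5, d = 7, a = ⌊(9 + 5)/7⌋ = 2; p/q = (2·75 + 47)/(2·8 + 5) = 197/21; p² − 88·q² = 38809 − 38808 = 1.
  The first convergent with p² − 88·q² = 1 gives the fundamental solution (x₁, y₁) = (197, 21).
Step 2: Apply the recurrence (x_{n+1}, y_{n+1}) = (x₁x_n + 88y₁y_n, x₁y_n + y₁x_n) repeatedly.
  From (x_1, y_1) = (197, 21): x_2 = 197·197 + 88·21·21 = 77617; y_2 = 197·21 + 21·197 = 8274.
  From (x_2, y_2) = (77617, 8274): x_3 = 197·77617 + 88·21·8274 = 30580901; y_3 = 197·8274 + 21·77617 = 3259935.
  From (x_3, y_3) = (30580901, 3259935): x_4 = 197·30580901 + 88·21·3259935 = 12048797377; y_4 = 197·3259935 + 21·30580901 = 1284406116.
Step 3: Verify x_4² - 88·y_4² = 145173518232002080129 - 145173518232002080128 = 1 (should be 1). ✓

(x_1, y_1) = (197, 21); (x_4, y_4) = (12048797377, 1284406116).
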